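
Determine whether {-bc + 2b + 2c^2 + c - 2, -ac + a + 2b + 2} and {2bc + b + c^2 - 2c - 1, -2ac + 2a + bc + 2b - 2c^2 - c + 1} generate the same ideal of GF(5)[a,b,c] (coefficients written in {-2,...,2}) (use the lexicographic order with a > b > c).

Yes, the ideals are equal.

For a fixed monomial order, each ideal has a unique reduced Gröbner basis; comparing bases decides equality.
Buchberger on the first generating set:
f_1 = -bc + 2b + 2c^2 + c - 2, LT = bc.
f_2 = -ac + a + 2b + 2, LT = ac.

S(f_1,f_2): lcm = abc. S = -ab - 2ac^2 - ac + 2a + 2b^2 + 2b.
  leading term ab: no divisor's leading term divides it; move -ab to the remainder.
  leading term ac^2: subtract (2c)·f_2 from -2ac^2 - ac + 2a + 2b^2 + 2b → 2ac + 2a + 2b^2 + bc + 2b + c
  leading term ac: subtract (-2)·f_2 from 2ac + 2a + 2b^2 + bc + 2b + c → -a + 2b^2 + bc + b + c - 1
  leading term a: no divisor's leading term divides it; move -a to the remainder.
  leading term b^2: no divisor's leading term divides it; move 2b^2 to the remainder.
  leading term bc: subtract (-1)·f_1 from bc + b + c - 1 → -2b + 2c^2 + 2c + 2
  leading term b: no divisor's leading term divides it; move -2b to the remainder.
  leading term c^2: no divisor's leading term divides it; move 2c^2 to the remainder.
  leading term c: no divisor's leading term divides it; move 2c to the remainder.
  leading term 1: no divisor's leading term divides it; move 2 to the remainder.
  remainder -ab - a + 2b^2 - 2b + 2c^2 + 2c + 2 ≠ 0; add g_3 = -ab - a + 2b^2 - 2b + 2c^2 + 2c + 2 to the basis.

The other S-polynomials (S(f_1,g_3), S(f_2,g_3)) all reduce to 0 modulo the current basis, so we have a Gröbner basis.
Inter-reduce: drop elements whose leading term is divisible by another's, tail-reduce, and make monic.
Reduced Gröbner basis: {ab + a - 2b^2 + 2b - 2c^2 - 2c - 2, ac - a - 2b - 2, bc - 2b - 2c^2 - c + 2}.

Buchberger on the second generating set:
h_1 = 2bc + b + c^2 - 2c - 1, LT = bc.
h_2 = -2ac + 2a + bc + 2b - 2c^2 - c + 1, LT = ac.

S(h_1,h_2): lcm = abc. S = -ab - 2ac^2 - ac + 2a - 2b^2c + b^2 - bc^2 + 2bc - 2b.
  leading term ab: no divisor's leading term divides it; move -ab to the remainder.
  leading term ac^2: subtract (c)·h_2 from -2ac^2 - ac + 2a - 2b^2c + b^2 - bc^2 + 2bc - 2b → 2ac + 2a - 2b^2c + b^2 - 2bc^2 - 2b + 2c^3 + c^2 - c
  leading term ac: subtract (-1)·h_2 from 2ac + 2a - 2b^2c + b^2 - 2bc^2 - 2b + 2c^3 + c^2 - c → -a - 2b^2c + b^2 - 2bc^2 + bc + 2c^3 - c^2 - 2c + 1
  leading term a: no divisor's leading term divides it; move -a to the remainder.
  leading term b^2c: subtract (-b)·h_1 from -2b^2c + b^2 - 2bc^2 + bc + 2c^3 - c^2 - 2c + 1 → 2b^2 - bc^2 - bc - b + 2c^3 - c^2 - 2c + 1
  leading term b^2: no divisor's leading term divides it; move 2b^2 to the remainder.
  leading term bc^2: subtract (2c)·h_1 from -bc^2 - bc - b + 2c^3 - c^2 - 2c + 1 → 2bc - b - 2c^2 + 1
  leading term bc: subtract (1)·h_1 from 2bc - b - 2c^2 + 1 → -2b + 2c^2 + 2c + 2
  leading term b: no divisor's leading term divides it; move -2b to the remainder.
  leading term c^2: no divisor's leading term divides it; move 2c^2 to the remainder.
  leading term c: no divisor's leading term divides it; move 2c to the remainder.
  leading term 1: no divisor's leading term divides it; move 2 to the remainder.
  remainder -ab - a + 2b^2 - 2b + 2c^2 + 2c + 2 ≠ 0; add k_3 = -ab - a + 2b^2 - 2b + 2c^2 + 2c + 2 to the basis.

The other S-polynomials (S(h_1,k_3), S(h_2,k_3)) all reduce to 0 modulo the current basis, so we have a Gröbner basis.
Inter-reduce: drop elements whose leading term is divisible by another's, tail-reduce, and make monic.
Reduced Gröbner basis: {ab + a - 2b^2 + 2b - 2c^2 - 2c - 2, ac - a - 2b - 2, bc - 2b - 2c^2 - c + 2}.

Same reduced basis, so the two generating sets span the same ideal.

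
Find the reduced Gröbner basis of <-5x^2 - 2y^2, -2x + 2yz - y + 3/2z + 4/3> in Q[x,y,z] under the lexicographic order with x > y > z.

f_1 = -5x^2 - 2y^2, LT = x^2.
f_2 = -2x + 2yz - y + 3/2z + 4/3, LT = x.

S(f_1,f_2): lcm = x^2. S = xyz - 1/2xy + 3/4xz + 2/3x + 2/5y^2.
  leading term xyz: subtract (-1/2yz)·f_2 from xyz - 1/2xy + 3/4xz + 2/3x + 2/5y^2 → -1/2xy + 3/4xz + 2/3x + y^2z^2 - 1/2y^2z + 2/5y^2 + 3/4yz^2 + 2/3yz
  leading term xy: subtract (1/4y)·f_2 from -1/2xy + 3/4xz + 2/3x + y^2z^2 - 1/2y^2z + 2/5y^2 + 3/4yz^2 + 2/3yz → 3/4xz + 2/3x + y^2z^2 - y^2z + 13/20y^2 + 3/4yz^2 + 7/24yz - 1/3y
  leading term xz: subtract (-3/8z)·f_2 from 3/4xz + 2/3x + y^2z^2 - y^2z + 13/20y^2 + 3/4yz^2 + 7/24yz - 1/3y → 2/3x + y^2z^2 - y^2z + 13/20y^2 + 3/2yz^2 - 1/12yz - 1/3y + 9/16z^2 + 1/2z
  leading term x: subtract (-1/3)·f_2 from 2/3x + y^2z^2 - y^2z + 13/20y^2 + 3/2yz^2 - 1/12yz - 1/3y + 9/16z^2 + 1/2z → y^2z^2 - y^2z + 13/20y^2 + 3/2yz^2 + 7/12yz - 2/3y + 9/16z^2 + z + 4/9
  leading term y^2z^2: no divisor's leading term divides it; move y^2z^2 to the remainder.
  leading term y^2z: no divisor's leading term divides it; move -y^2z to the remainder.
  leading term y^2: no divisor's leading term divides it; move 13/20y^2 to the remainder.
  leading term yz^2: no divisor's leading term divides it; move 3/2yz^2 to the remainder.
  leading term yz: no divisor's leading term divides it; move 7/12yz to the remainder.
  leading term y: no divisor's leading term divides it; move -2/3y to the remainder.
  leading term z^2: no divisor's leading term divides it; move 9/16z^2 to the remainder.
  leading term z: no divisor's leading term divides it; move z to the remainder.
  leading term 1: no divisor's leading term divides it; move 4/9 to the remainder.
  remainder y^2z^2 - y^2z + 13/20y^2 + 3/2yz^2 + 7/12yz - 2/3y + 9/16z^2 + z + 4/9 ≠ 0; add g_3 = y^2z^2 - y^2z + 13/20y^2 + 3/2yz^2 + 7/12yz - 2/3y + 9/16z^2 + z + 4/9 to the basis.

The other S-polynomials (S(f_1,g_3), S(f_2,g_3)) all reduce to 0 modulo the current basis, so we have a Gröbner basis.
Inter-reduce: drop elements whose leading term is divisible by another's, tail-reduce, and make monic.

G = {x - yz + 1/2y - 3/4z - 2/3, y^2z^2 - y^2z + 13/20y^2 + 3/2yz^2 + 7/12yz - 2/3y + 9/16z^2 + z + 4/9}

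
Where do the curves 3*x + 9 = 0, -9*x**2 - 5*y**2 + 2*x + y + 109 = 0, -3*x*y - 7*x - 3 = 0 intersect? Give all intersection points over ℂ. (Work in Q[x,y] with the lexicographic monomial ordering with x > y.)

Compute a lex Gröbner basis by Buchberger's algorithm.
f_1 = 3*x + 9, LT = x.
f_2 = -9*x**2 + 2*x - 5*y**2 + y + 109, LT = x**2.
f_3 = -3*x*y - 7*x - 3, LT = x*y.

S(f_1,f_2): lcm = x**2. S = 29/9*x - 5/9*y**2 + 1/9*y + 109/9.
  reduce S modulo (f_1, f_2, f_3):
  remainder -5/9*y**2 + 1/9*y + 22/9 ≠ 0; add h_4 = -5/9*y**2 + 1/9*y + 22/9 to the basis.

S(f_1,f_3): lcm = x*y. S = -7/3*x + 3*y - 1.
  reduce S modulo (f_1, f_2, f_3, h_4):
  remainder 3*y + 6 ≠ 0; add h_5 = 3*y + 6 to the basis.

The other S-polynomials (S(f_2,f_3), S(f_1,h_4), S(f_2,h_4), S(f_3,h_4), S(f_1,h_5), S(f_2,h_5), S(f_3,h_5), S(h_4,h_5)) all reduce to 0 modulo the current basis, so we have a Gröbner basis.
Inter-reduce: drop elements whose leading term is divisible by another's, tail-reduce, and make monic.
Reduced Gröbner basis: {x + 3, y + 2}.

The lex basis is triangular: the last element involves only y. Solving y + 2 = 0 gives y ∈ {-2}; substituting each value into the earlier elements determines the remaining variables.
  y = -2: the earlier basis element becomes x + 3 = 0, giving x = -3 — point (-3, -2).
A lex Gröbner basis triangularizes the system, enabling back-substitution.

{(-3, -2)}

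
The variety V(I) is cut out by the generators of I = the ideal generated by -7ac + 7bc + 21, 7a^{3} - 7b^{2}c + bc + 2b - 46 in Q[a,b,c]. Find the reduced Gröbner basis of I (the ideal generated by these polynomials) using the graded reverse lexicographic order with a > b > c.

f_1 = -7ac + 7bc + 21, LT = ac.
f_2 = 7a^{3} - 7b^{2}c + bc + 2b - 46, LT = a^{3}.

S(f_1,f_2): lcm = a^{3}c. S = -a^{2}bc + b^{2}c^{2} - \tfrac{1}{7}bc^{2} - 3a^{2} - \tfrac{2}{7}bc + \tfrac{46}{7}c.
  leading term a^{2}bc: subtract (\tfrac{1}{7}ab)·f_1 from -a^{2}bc + b^{2}c^{2} - \tfrac{1}{7}bc^{2} - 3a^{2} - \tfrac{2}{7}bc + \tfrac{46}{7}c → -ab^{2}c + b^{2}c^{2} - \tfrac{1}{7}bc^{2} - 3a^{2} - 3ab - \tfrac{2}{7}bc + \tfrac{46}{7}c
  leading term ab^{2}c: subtract (\tfrac{1}{7}b^{2})·f_1 from -ab^{2}c + b^{2}c^{2} - \tfrac{1}{7}bc^{2} - 3a^{2} - 3ab - \tfrac{2}{7}bc + \tfrac{46}{7}c → -b^{3}c + b^{2}c^{2} - \tfrac{1}{7}bc^{2} - 3a^{2} - 3ab - 3b^{2} - \tfrac{2}{7}bc + \tfrac{46}{7}c
  leading term b^{3}c: no divisor's leading term divides it; move -b^{3}c to the remainder.
  leading term b^{2}c^{2}: no divisor's leading term divides it; move b^{2}c^{2} to the remainder.
  leading term bc^{2}: no divisor's leading term divides it; move -\tfrac{1}{7}bc^{2} to the remainder.
  leading term a^{2}: no divisor's leading term divides it; move -3a^{2} to the remainder.
  leading term ab: no divisor's leading term divides it; move -3ab to the remainder.
  leading term b^{2}: no divisor's leading term divides it; move -3b^{2} to the remainder.
  leading term bc: no divisor's leading term divides it; move -\tfrac{2}{7}bc to the remainder.
  leading term c: no divisor's leading term divides it; move \tfrac{46}{7}c to the remainder.
  remainder -b^{3}c + b^{2}c^{2} - \tfrac{1}{7}bc^{2} - 3a^{2} - 3ab - 3b^{2} - \tfrac{2}{7}bc + \tfrac{46}{7}c ≠ 0; add g_3 = -b^{3}c + b^{2}c^{2} - \tfrac{1}{7}bc^{2} - 3a^{2} - 3ab - 3b^{2} - \tfrac{2}{7}bc + \tfrac{46}{7}c to the basis.

The other S-polynomials (S(f_1,g_3), S(f_2,g_3)) all reduce to 0 modulo the current basis, so we have a Gröbner basis.

G = {b^{3}c - b^{2}c^{2} + \tfrac{1}{7}bc^{2} + 3a^{2} + 3ab + 3b^{2} + \tfrac{2}{7}bc - \tfrac{46}{7}c, a^{3} - b^{2}c + \tfrac{1}{7}bc + \tfrac{2}{7}b - \tfrac{46}{7}, ac - bc - 3}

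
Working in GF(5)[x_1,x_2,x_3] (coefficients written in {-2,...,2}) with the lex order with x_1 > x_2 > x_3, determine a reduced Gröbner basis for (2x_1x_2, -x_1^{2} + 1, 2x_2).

f_1 = 2x_1x_2, LT = x_1x_2.
f_2 = -x_1^{2} + 1, LT = x_1^{2}.
f_3 = 2x_2, LT = x_2.

S(f_1,f_2): lcm = x_1^{2}x_2. S = x_2.
  leading term x_2: subtract (-2)·f_3 from x_2 → 0
  remainder 0.

S(f_1,f_3): lcm = x_1x_2. S = 0.
  remainder 0.

S(f_2,f_3): leading monomials are coprime, so the S-polynomial reduces to 0 (Buchberger's first criterion).
Every S-polynomial of the final basis reduces to 0, so we have a Gröbner basis.
Inter-reduce: drop elements whose leading term is divisible by another's, tail-reduce, and make monic.

G = {x_1^{2} - 1, x_2}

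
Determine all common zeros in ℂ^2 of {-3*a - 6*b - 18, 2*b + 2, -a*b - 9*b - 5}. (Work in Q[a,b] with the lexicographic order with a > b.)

Compute a lex Gröbner basis by Buchberger's algorithm.
f_1 = -3*a - 6*b - 18, LT = a.
f_2 = 2*b + 2, LT = b.
f_3 = -a*b - 9*b - 5, LT = a*b.

S(f_1,f_2): leading monomials are coprime, so the S-polynomial reduces to 0 (Buchberger's first criterion).
S(f_1,f_3): lcm = a*b. S = 2*b**2 - 3*b - 5.
  leading term b**2: subtract (b)·f_2 from 2*b**2 - 3*b - 5 → -5*b - 5
  leading term b: subtract (-5/2)·f_2 from -5*b - 5 → 0
  remainder 0.

S(f_2,f_3): lcm = a*b. S = a - 9*b - 5.
  leading term a: subtract (-1/3)·f_1 from a - 9*b - 5 → -11*b - 11
  leading term b: subtract (-11/2)·f_2 from -11*b - 11 → 0
  remainder 0.

Every S-polynomial of the final basis reduces to 0, so we have a Gröbner basis.
Inter-reduce: drop elements whose leading term is divisible by another's, tail-reduce, and make monic.
Reduced Gröbner basis: {a + 4, b + 1}.

The lex basis is triangular: the last element involves only b. Solving b + 1 = 0 gives b ∈ {-1}; substituting each value into the earlier elements determines the remaining variables.
  b = -1: the earlier basis element becomes a + 4 = 0, giving a = -4 — point (-4, -1).
A lex Gröbner basis triangularizes the system, enabling back-substitution.

{(-4, -1)}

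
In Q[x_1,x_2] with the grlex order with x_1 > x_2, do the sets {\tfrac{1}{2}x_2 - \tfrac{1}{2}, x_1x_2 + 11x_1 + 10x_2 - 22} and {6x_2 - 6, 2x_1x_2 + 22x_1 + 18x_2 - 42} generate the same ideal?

Yes, the ideals are equal.

For a fixed monomial order, each ideal has a unique reduced Gröbner basis; comparing bases decides equality.
Buchberger on the first generating set:
f_1 = \tfrac{1}{2}x_2 - \tfrac{1}{2}, LT = x_2.
f_2 = x_1x_2 + 11x_1 + 10x_2 - 22, LT = x_1x_2.

S(f_1,f_2): lcm = x_1x_2. S = -12x_1 - 10x_2 + 22.
  leading term x_1: no divisor's leading term divides it; move -12x_1 to the remainder.
  leading term x_2: subtract (-20)·f_1 from -10x_2 + 22 → 12
  leading term 1: no divisor's leading term divides it; move 12 to the remainder.
  remainder -12x_1 + 12 ≠ 0; add g_3 = -12x_1 + 12 to the basis.

S(f_1,g_3): leading monomials are coprime, so the S-polynomial reduces to 0 (Buchberger's first criterion).
S(f_2,g_3): lcm = x_1x_2. S = 11x_1 + 11x_2 - 22.
  leading term x_1: subtract (-\tfrac{11}{12})·g_3 from 11x_1 + 11x_2 - 22 → 11x_2 - 11
  leading term x_2: subtract (22)·f_1 from 11x_2 - 11 → 0
  remainder 0.

Every S-polynomial of the final basis reduces to 0, so we have a Gröbner basis.
Inter-reduce: drop elements whose leading term is divisible by another's, tail-reduce, and make monic.
Reduced Gröbner basis: {x_1 - 1, x_2 - 1}.

Buchberger on the second generating set:
h_1 = 6x_2 - 6, LT = x_2.
h_2 = 2x_1x_2 + 22x_1 + 18x_2 - 42, LT = x_1x_2.

S(h_1,h_2): lcm = x_1x_2. S = -12x_1 - 9x_2 + 21.
  leading term x_1: no divisor's leading term divides it; move -12x_1 to the remainder.
  leading term x_2: subtract (-\tfrac{3}{2})·h_1 from -9x_2 + 21 → 12
  leading term 1: no divisor's leading term divides it; move 12 to the remainder.
  remainder -12x_1 + 12 ≠ 0; add k_3 = -12x_1 + 12 to the basis.

S(h_1,k_3): leading monomials are coprime, so the S-polynomial reduces to 0 (Buchberger's first criterion).
S(h_2,k_3): lcm = x_1x_2. S = 11x_1 + 10x_2 - 21.
  leading term x_1: subtract (-\tfrac{11}{12})·k_3 from 11x_1 + 10x_2 - 21 → 10x_2 - 10
  leading term x_2: subtract (\tfrac{5}{3})·h_1 from 10x_2 - 10 → 0
  remainder 0.

Every S-polynomial of the final basis reduces to 0, so we have a Gröbner basis.
Inter-reduce: drop elements whose leading term is divisible by another's, tail-reduce, and make monic.
Reduced Gröbner basis: {x_1 - 1, x_2 - 1}.

The two bases agree; hence the ideals are identical.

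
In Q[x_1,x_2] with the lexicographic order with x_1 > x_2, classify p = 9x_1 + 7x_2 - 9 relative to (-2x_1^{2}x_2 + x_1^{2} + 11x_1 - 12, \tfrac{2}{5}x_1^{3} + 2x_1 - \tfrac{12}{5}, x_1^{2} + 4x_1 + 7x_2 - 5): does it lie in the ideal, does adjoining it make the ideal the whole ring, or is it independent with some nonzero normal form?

First compute the reduced Gröbner basis of I by Buchberger's algorithm.
f_1 = -2x_1^{2}x_2 + x_1^{2} + 11x_1 - 12, LT = x_1^{2}x_2.
f_2 = \tfrac{2}{5}x_1^{3} + 2x_1 - \tfrac{12}{5}, LT = x_1^{3}.
f_3 = x_1^{2} + 4x_1 + 7x_2 - 5, LT = x_1^{2}.

S(f_1,f_2): lcm = x_1^{3}x_2. S = -\tfrac{1}{2}x_1^{3} - \tfrac{11}{2}x_1^{2} - 5x_1x_2 + 6x_1 + 6x_2.
  leading term x_1^{3}: subtract (-\tfrac{5}{4})·f_2 from -\tfrac{1}{2}x_1^{3} - \tfrac{11}{2}x_1^{2} - 5x_1x_2 + 6x_1 + 6x_2 → -\tfrac{11}{2}x_1^{2} - 5x_1x_2 + \tfrac{17}{2}x_1 + 6x_2 - 3
  leading term x_1^{2}: subtract (-\tfrac{11}{2})·f_3 from -\tfrac{11}{2}x_1^{2} - 5x_1x_2 + \tfrac{17}{2}x_1 + 6x_2 - 3 → -5x_1x_2 + \tfrac{61}{2}x_1 + \tfrac{89}{2}x_2 - \tfrac{61}{2}
  leading term x_1x_2: no divisor's leading term divides it; move -5x_1x_2 to the remainder.
  leading term x_1: no divisor's leading term divides it; move \tfrac{61}{2}x_1 to the remainder.
  leading term x_2: no divisor's leading term divides it; move \tfrac{89}{2}x_2 to the remainder.
  leading term 1: no divisor's leading term divides it; move -\tfrac{61}{2} to the remainder.
  remainder -5x_1x_2 + \tfrac{61}{2}x_1 + \tfrac{89}{2}x_2 - \tfrac{61}{2} ≠ 0; add h_4 = -5x_1x_2 + \tfrac{61}{2}x_1 + \tfrac{89}{2}x_2 - \tfrac{61}{2} to the basis.

S(f_1,f_3): lcm = x_1^{2}x_2. S = -\tfrac{1}{2}x_1^{2} - 4x_1x_2 - \tfrac{11}{2}x_1 - 7x_2^{2} + 5x_2 + 6.
  leading term x_1^{2}: subtract (-\tfrac{1}{2})·f_3 from -\tfrac{1}{2}x_1^{2} - 4x_1x_2 - \tfrac{11}{2}x_1 - 7x_2^{2} + 5x_2 + 6 → -4x_1x_2 - \tfrac{7}{2}x_1 - 7x_2^{2} + \tfrac{17}{2}x_2 + \tfrac{7}{2}
  leading term x_1x_2: subtract (\tfrac{4}{5})·h_4 from -4x_1x_2 - \tfrac{7}{2}x_1 - 7x_2^{2} + \tfrac{17}{2}x_2 + \tfrac{7}{2} → -\tfrac{279}{10}x_1 - 7x_2^{2} - \tfrac{271}{10}x_2 + \tfrac{279}{10}
  leading term x_1: no divisor's leading term divides it; move -\tfrac{279}{10}x_1 to the remainder.
  leading term x_2^{2}: no divisor's leading term divides it; move -7x_2^{2} to the remainder.
  leading term x_2: no divisor's leading term divides it; move -\tfrac{271}{10}x_2 to the remainder.
  leading term 1: no divisor's leading term divides it; move \tfrac{279}{10} to the remainder.
  remainder -\tfrac{279}{10}x_1 - 7x_2^{2} - \tfrac{271}{10}x_2 + \tfrac{279}{10} ≠ 0; add h_5 = -\tfrac{279}{10}x_1 - 7x_2^{2} - \tfrac{271}{10}x_2 + \tfrac{279}{10} to the basis.

S(f_2,f_3): lcm = x_1^{3}. S = -4x_1^{2} - 7x_1x_2 + 10x_1 - 6.
  leading term x_1^{2}: subtract (-4)·f_3 from -4x_1^{2} - 7x_1x_2 + 10x_1 - 6 → -7x_1x_2 + 26x_1 + 28x_2 - 26
  leading term x_1x_2: subtract (\tfrac{7}{5})·h_4 from -7x_1x_2 + 26x_1 + 28x_2 - 26 → -\tfrac{167}{10}x_1 - \tfrac{343}{10}x_2 + \tfrac{167}{10}
  leading term x_1: subtract (\tfrac{167}{279})·h_5 from -\tfrac{167}{10}x_1 - \tfrac{343}{10}x_2 + \tfrac{167}{10} → \tfrac{1169}{279}x_2^{2} - \tfrac{5044}{279}x_2
  leading term x_2^{2}: no divisor's leading term divides it; move \tfrac{1169}{279}x_2^{2} to the remainder.
  leading term x_2: no divisor's leading term divides it; move -\tfrac{5044}{279}x_2 to the remainder.
  remainder \tfrac{1169}{279}x_2^{2} - \tfrac{5044}{279}x_2 ≠ 0; add h_6 = \tfrac{1169}{279}x_2^{2} - \tfrac{5044}{279}x_2 to the basis.

S(f_1,h_4): lcm = x_1^{2}x_2. S = \tfrac{28}{5}x_1^{2} + \tfrac{89}{10}x_1x_2 - \tfrac{58}{5}x_1 + 6.
  leading term x_1^{2}: subtract (\tfrac{28}{5})·f_3 from \tfrac{28}{5}x_1^{2} + \tfrac{89}{10}x_1x_2 - \tfrac{58}{5}x_1 + 6 → \tfrac{89}{10}x_1x_2 - 34x_1 - \tfrac{196}{5}x_2 + 34
  leading term x_1x_2: subtract (-\tfrac{89}{50})·h_4 from \tfrac{89}{10}x_1x_2 - 34x_1 - \tfrac{196}{5}x_2 + 34 → \tfrac{2029}{100}x_1 + \tfrac{4001}{100}x_2 - \tfrac{2029}{100}
  leading term x_1: subtract (-\tfrac{2029}{2790})·h_5 from \tfrac{2029}{100}x_1 + \tfrac{4001}{100}x_2 - \tfrac{2029}{100} → -\tfrac{14203}{2790}x_2^{2} + \tfrac{28321}{1395}x_2
  leading term x_2^{2}: subtract (-\tfrac{2029}{1670})·h_6 from -\tfrac{14203}{2790}x_2^{2} + \tfrac{28321}{1395}x_2 → -\tfrac{1389}{835}x_2
  leading term x_2: no divisor's leading term divides it; move -\tfrac{1389}{835}x_2 to the remainder.
  remainder -\tfrac{1389}{835}x_2 ≠ 0; add h_7 = -\tfrac{1389}{835}x_2 to the basis.

The other S-polynomials (S(f_2,h_4), S(f_3,h_4), S(f_1,h_5), S(f_2,h_5), S(f_3,h_5), S(h_4,h_5), S(f_1,h_6), S(f_2,h_6), S(f_3,h_6), S(h_4,h_6), S(h_5,h_6), S(f_1,h_7), S(f_2,h_7), S(f_3,h_7), S(h_4,h_7), S(h_5,h_7), S(h_6,h_7)) all reduce to 0 modulo the current basis, so we have a Gröbner basis.
Inter-reduce: drop elements whose leading term is divisible by another's, tail-reduce, and make monic.
Reduced Gröbner basis: {x_1 - 1, x_2}.
Label its elements g_1 = x_1 - 1, g_2 = x_2.

Reduce p = 9x_1 + 7x_2 - 9 modulo G:
  leading term x_1: subtract (9)·g_1 from 9x_1 + 7x_2 - 9 → 7x_2
  leading term x_2: subtract (7)·g_2 from 7x_2 → 0
  normal form = 0.
Since the normal form is 0, p ∈ I.

The remainder on division by a Gröbner basis is unique — it is the normal form.

9x_1 + 7x_2 - 9 lies in I (it reduces to 0).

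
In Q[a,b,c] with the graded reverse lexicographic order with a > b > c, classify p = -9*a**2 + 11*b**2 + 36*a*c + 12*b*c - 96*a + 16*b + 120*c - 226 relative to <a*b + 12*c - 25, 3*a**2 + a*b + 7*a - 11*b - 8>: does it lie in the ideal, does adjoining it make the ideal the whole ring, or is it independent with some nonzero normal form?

-9*a**2 + 11*b**2 + 36*a*c + 12*b*c - 96*a + 16*b + 120*c - 226 lies in I (it reduces to 0).

First compute the reduced Gröbner basis of I by Buchberger's algorithm.
f_1 = a*b + 12*c - 25, LT = a*b.
f_2 = 3*a**2 + a*b + 7*a - 11*b - 8, LT = a**2.

S(f_1,f_2): lcm = a**2*b. S = -1/3*a*b**2 - 7/3*a*b + 11/3*b**2 + 12*a*c - 25*a + 8/3*b.
  reduce S modulo (f_1, f_2):
  remainder 11/3*b**2 + 12*a*c + 4*b*c - 25*a - 17/3*b + 28*c - 175/3 ≠ 0; add h_3 = 11/3*b**2 + 12*a*c + 4*b*c - 25*a - 17/3*b + 28*c - 175/3 to the basis.

The other S-polynomials (S(f_1,h_3), S(f_2,h_3)) all reduce to 0 modulo the current basis, so we have a Gröbner basis.
Inter-reduce: drop elements whose leading term is divisible by another's, tail-reduce, and make monic.
Reduced Gröbner basis: {a**2 + 7/3*a - 11/3*b - 4*c + 17/3, a*b + 12*c - 25, b**2 + 36/11*a*c + 12/11*b*c - 75/11*a - 17/11*b + 84/11*c - 175/11}.
Label its elements g_1 = a**2 + 7/3*a - 11/3*b - 4*c + 17/3, g_2 = a*b + 12*c - 25, g_3 = b**2 + 36/11*a*c + 12/11*b*c - 75/11*a - 17/11*b + 84/11*c - 175/11.

Reduce p = -9*a**2 + 11*b**2 + 36*a*c + 12*b*c - 96*a + 16*b + 120*c - 226 modulo G:
  leading term a**2: subtract (-9)·g_1 from -9*a**2 + 11*b**2 + 36*a*c + 12*b*c - 96*a + 16*b + 120*c - 226 → 11*b**2 + 36*a*c + 12*b*c - 75*a - 17*b + 84*c - 175
  leading term b**2: subtract (11)·g_3 from 11*b**2 + 36*a*c + 12*b*c - 75*a - 17*b + 84*c - 175 → 0
  normal form = 0.
Since the normal form is 0, p ∈ I.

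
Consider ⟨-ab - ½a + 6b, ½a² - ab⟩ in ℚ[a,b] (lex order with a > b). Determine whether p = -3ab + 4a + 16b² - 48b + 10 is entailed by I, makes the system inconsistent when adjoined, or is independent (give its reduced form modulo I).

First compute the reduced Gröbner basis of I by Buchberger's algorithm.
f_1 = -ab - ½a + 6b, LT = ab.
f_2 = ½a² - ab, LT = a².

S(f_1,f_2): lcm = a²b. S = ½a² + 2ab² - 6ab.
  leading term a²: subtract (1)·f_2 from ½a² + 2ab² - 6ab → 2ab² - 5ab
  leading term ab²: subtract (-2b)·f_1 from 2ab² - 5ab → -6ab + 12b²
  leading term ab: subtract (6)·f_1 from -6ab + 12b² → 3a + 12b² - 36b
  leading term a: no divisor's leading term divides it; move 3a to the remainder.
  leading term b²: no divisor's leading term divides it; move 12b² to the remainder.
  leading term b: no divisor's leading term divides it; move -36b to the remainder.
  remainder 3a + 12b² - 36b ≠ 0; add h_3 = 3a + 12b² - 36b to the basis.

S(f_1,h_3): lcm = ab. S = ½a - 4b³ + 12b² - 6b.
  leading term a: subtract (⅙)·h_3 from ½a - 4b³ + 12b² - 6b → -4b³ + 10b²
  leading term b³: no divisor's leading term divides it; move -4b³ to the remainder.
  leading term b²: no divisor's leading term divides it; move 10b² to the remainder.
  remainder -4b³ + 10b² ≠ 0; add h_4 = -4b³ + 10b² to the basis.

The other S-polynomials (S(f_2,h_3), S(f_1,h_4), S(f_2,h_4), S(h_3,h_4)) all reduce to 0 modulo the current basis, so we have a Gröbner basis.
Inter-reduce: drop elements whose leading term is divisible by another's, tail-reduce, and make monic.
Reduced Gröbner basis: {a + 4b² - 12b, b³ - 5/2b²}.
Label its elements g_1 = a + 4b² - 12b, g_2 = b³ - 5/2b².

Reduce p = -3ab + 4a + 16b² - 48b + 10 modulo G:
  leading term ab: subtract (-3b)·g_1 from -3ab + 4a + 16b² - 48b + 10 → 4a + 12b³ - 20b² - 48b + 10
  leading term a: subtract (4)·g_1 from 4a + 12b³ - 20b² - 48b + 10 → 12b³ - 36b² + 10
  leading term b³: subtract (12)·g_2 from 12b³ - 36b² + 10 → -6b² + 10
  leading term b²: no divisor's leading term divides it; move -6b² to the remainder.
  leading term 1: no divisor's leading term divides it; move 10 to the remainder.
  normal form = -6b² + 10.
The normal form is nonzero, so p ∉ I. Since p minus its normal form lies in I, I + (p) = I + (r) where r = -6b² + 10; decide whether this ideal is the whole ring.
Run Buchberger on G together with r (pairs among the g_i already reduce to 0 since G is a Gröbner basis):
g_1 = a + 4b² - 12b, LT = a.
g_2 = b³ - 5/2b², LT = b³.
r = -6b² + 10, LT = b².

S(g_2,r): lcm = b³. S = -5/2b² + 5/3b.
  leading term b²: subtract (5/12)·r from -5/2b² + 5/3b → 5/3b - 25/6
  leading term b: no divisor's leading term divides it; move 5/3b to the remainder.
  leading term 1: no divisor's leading term divides it; move -25/6 to the remainder.
  remainder 5/3b - 25/6 ≠ 0; add m_4 = 5/3b - 25/6 to the basis.

S(r,m_4): lcm = b². S = 5/2b - 5/3.
  leading term b: subtract (3/2)·m_4 from 5/2b - 5/3 → 55/12
  leading term 1: no divisor's leading term divides it; move 55/12 to the remainder.
  remainder 55/12 ≠ 0; add m_5 = 55/12 to the basis.

The other S-polynomials (S(g_1,g_2), S(g_1,r), S(g_1,m_4), S(g_2,m_4), S(g_1,m_5), S(g_2,m_5), S(r,m_5), S(m_4,m_5)) all reduce to 0 modulo the current basis, so we have a Gröbner basis.
Inter-reduce: drop elements whose leading term is divisible by another's, tail-reduce, and make monic.
Reduced Gröbner basis: {1}.
The reduced Gröbner basis of I + (p) is {1}: the ideal is the whole ring, so the enlarged system has no common solution — adjoining p is inconsistent.

Ideal membership is decidable via reduction modulo a Gröbner basis.

Adjoining -3ab + 4a + 16b² - 48b + 10 makes the ideal the whole ring: the system is inconsistent.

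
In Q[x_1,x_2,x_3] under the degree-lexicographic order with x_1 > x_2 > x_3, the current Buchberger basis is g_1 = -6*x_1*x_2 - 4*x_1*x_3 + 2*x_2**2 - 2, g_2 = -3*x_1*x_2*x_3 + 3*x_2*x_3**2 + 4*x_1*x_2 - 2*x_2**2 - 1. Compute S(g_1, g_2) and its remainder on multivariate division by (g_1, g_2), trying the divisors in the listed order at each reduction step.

lcm(LM(g_1), LM(g_2)) = x_1*x_2*x_3.
S = (lcm/LT(g_1))·g_1 − (lcm/LT(g_2))·g_2 = 2/3*x_1*x_3**2 - 1/3*x_2**2*x_3 + x_2*x_3**2 + 4/3*x_1*x_2 - 2/3*x_2**2 + 1/3*x_3 - 1/3.
Reduce S modulo (g_1, g_2) in that order:
  leading term x_1*x_3**2: no divisor's leading term divides it; move 2/3*x_1*x_3**2 to the remainder.
  leading term x_2**2*x_3: no divisor's leading term divides it; move -1/3*x_2**2*x_3 to the remainder.
  leading term x_2*x_3**2: no divisor's leading term divides it; move x_2*x_3**2 to the remainder.
  leading term x_1*x_2: subtract (-2/9)·g_1 from 4/3*x_1*x_2 - 2/3*x_2**2 + 1/3*x_3 - 1/3 → -8/9*x_1*x_3 - 2/9*x_2**2 + 1/3*x_3 - 7/9
  leading term x_1*x_3: no divisor's leading term divides it; move -8/9*x_1*x_3 to the remainder.
  leading term x_2**2: no divisor's leading term divides it; move -2/9*x_2**2 to the remainder.
  leading term x_3: no divisor's leading term divides it; move 1/3*x_3 to the remainder.
  leading term 1: no divisor's leading term divides it; move -7/9 to the remainder.
The remainder 2/3*x_1*x_3**2 - 1/3*x_2**2*x_3 + x_2*x_3**2 - 8/9*x_1*x_3 - 2/9*x_2**2 + 1/3*x_3 - 7/9 is nonzero, so it would be added as the next basis element.
This is the inner loop of Buchberger's algorithm — each nonzero remainder becomes a new basis element.

S(g_1, g_2) = 2/3*x_1*x_3**2 - 1/3*x_2**2*x_3 + x_2*x_3**2 + 4/3*x_1*x_2 - 2/3*x_2**2 + 1/3*x_3 - 1/3; remainder on division = 2/3*x_1*x_3**2 - 1/3*x_2**2*x_3 + x_2*x_3**2 - 8/9*x_1*x_3 - 2/9*x_2**2 + 1/3*x_3 - 7/9.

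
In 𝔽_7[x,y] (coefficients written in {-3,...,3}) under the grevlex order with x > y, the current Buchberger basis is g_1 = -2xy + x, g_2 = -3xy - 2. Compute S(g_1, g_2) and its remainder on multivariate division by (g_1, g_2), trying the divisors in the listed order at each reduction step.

S(g_1, g_2) = 3x - 3; remainder on division = 3x - 3.

lcm(LM(g_1), LM(g_2)) = xy.
S = (lcm/LT(g_1))·g_1 − (lcm/LT(g_2))·g_2 = 3x - 3.
Reduce S modulo (g_1, g_2) in that order:
  leading term x: no divisor's leading term divides it; move 3x to the remainder.
  leading term 1: no divisor's leading term divides it; move -3 to the remainder.
The remainder 3x - 3 is nonzero, so it would be added as the next basis element.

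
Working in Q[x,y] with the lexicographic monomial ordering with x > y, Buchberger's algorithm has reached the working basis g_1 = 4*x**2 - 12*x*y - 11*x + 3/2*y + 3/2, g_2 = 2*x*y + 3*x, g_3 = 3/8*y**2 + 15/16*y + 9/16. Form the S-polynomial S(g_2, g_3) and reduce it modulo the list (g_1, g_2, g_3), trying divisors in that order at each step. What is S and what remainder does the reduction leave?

S(g_2, g_3) = -x*y - 3/2*x; remainder on division = 0.

lcm(LM(g_2), LM(g_3)) = x*y**2.
S = (lcm/LT(g_2))·g_2 − (lcm/LT(g_3))·g_3 = -x*y - 3/2*x.
Reduce S modulo (g_1, g_2, g_3) in that order:
  leading term x*y: subtract (-1/2)·g_2 from -x*y - 3/2*x → 0
The remainder is 0, so this S-polynomial contributes no new basis element.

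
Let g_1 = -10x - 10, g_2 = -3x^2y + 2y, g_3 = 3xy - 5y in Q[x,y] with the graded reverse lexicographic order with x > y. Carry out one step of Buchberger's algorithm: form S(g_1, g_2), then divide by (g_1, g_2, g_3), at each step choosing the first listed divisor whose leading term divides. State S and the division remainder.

lcm(LM(g_1), LM(g_2)) = x^2y.
S = (lcm/LT(g_1))·g_1 − (lcm/LT(g_2))·g_2 = xy + 2/3y.
Reduce S modulo (g_1, g_2, g_3) in that order:
  leading term xy: subtract (-1/10y)·g_1 from xy + 2/3y → -1/3y
  leading term y: no divisor's leading term divides it; move -1/3y to the remainder.
The remainder -1/3y is nonzero, so it would be added as the next basis element.
This is the inner loop of Buchberger's algorithm — each nonzero remainder becomes a new basis element.

S(g_1, g_2) = xy + 2/3y; remainder on division = -1/3y.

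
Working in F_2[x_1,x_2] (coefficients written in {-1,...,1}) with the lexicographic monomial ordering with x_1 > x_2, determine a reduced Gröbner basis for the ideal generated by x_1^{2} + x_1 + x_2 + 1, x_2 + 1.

G = {x_1^{2} + x_1, x_2 + 1}

Buchberger's algorithm terminates because the ascending chain of leading-term ideals stabilizes.

f_1 = x_1^{2} + x_1 + x_2 + 1, LT = x_1^{2}.
f_2 = x_2 + 1, LT = x_2.

The S-polynomials (S(f_1,f_2)) all reduce to 0 modulo the current basis, so we have a Gröbner basis.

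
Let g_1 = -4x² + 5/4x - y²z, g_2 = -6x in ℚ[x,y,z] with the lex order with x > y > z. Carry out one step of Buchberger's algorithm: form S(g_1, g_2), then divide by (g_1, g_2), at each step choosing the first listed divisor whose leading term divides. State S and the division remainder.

lcm(LM(g_1), LM(g_2)) = x².
S = (lcm/LT(g_1))·g_1 − (lcm/LT(g_2))·g_2 = -5/16x + ¼y²z.
Reduce S modulo (g_1, g_2) in that order:
  leading term x: subtract (5/96)·g_2 from -5/16x + ¼y²z → ¼y²z
  leading term y²z: no divisor's leading term divides it; move ¼y²z to the remainder.
The remainder ¼y²z is nonzero, so it would be added as the next basis element.
This is the inner loop of Buchberger's algorithm — each nonzero remainder becomes a new basis element.

S(g_1, g_2) = -5/16x + ¼y²z; remainder on division = ¼y²z.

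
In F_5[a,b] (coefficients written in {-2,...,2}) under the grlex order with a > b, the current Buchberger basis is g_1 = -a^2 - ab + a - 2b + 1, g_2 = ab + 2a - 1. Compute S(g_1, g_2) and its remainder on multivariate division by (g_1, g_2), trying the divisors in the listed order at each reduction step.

lcm(LM(g_1), LM(g_2)) = a^2b.
S = (lcm/LT(g_1))·g_1 − (lcm/LT(g_2))·g_2 = ab^2 - 2a^2 - ab + 2b^2 + a - b.
Reduce S modulo (g_1, g_2) in that order:
  leading term ab^2: subtract (b)·g_2 from ab^2 - 2a^2 - ab + 2b^2 + a - b → -2a^2 + 2ab + 2b^2 + a
  leading term a^2: subtract (2)·g_1 from -2a^2 + 2ab + 2b^2 + a → -ab + 2b^2 - a - b - 2
  leading term ab: subtract (-1)·g_2 from -ab + 2b^2 - a - b - 2 → 2b^2 + a - b + 2
  leading term b^2: no divisor's leading term divides it; move 2b^2 to the remainder.
  leading term a: no divisor's leading term divides it; move a to the remainder.
  leading term b: no divisor's leading term divides it; move -b to the remainder.
  leading term 1: no divisor's leading term divides it; move 2 to the remainder.
The remainder 2b^2 + a - b + 2 is nonzero, so it would be added as the next basis element.
An S-polynomial is built so that the two leading terms cancel; whether anything survives reduction is exactly the Gröbner-basis criterion.

S(g_1, g_2) = ab^2 - 2a^2 - ab + 2b^2 + a - b; remainder on division = 2b^2 + a - b + 2.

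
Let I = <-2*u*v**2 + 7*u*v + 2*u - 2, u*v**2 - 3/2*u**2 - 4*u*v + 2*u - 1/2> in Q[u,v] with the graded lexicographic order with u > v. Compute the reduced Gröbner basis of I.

f_1 = -2*u*v**2 + 7*u*v + 2*u - 2, LT = u*v**2.
f_2 = u*v**2 - 3/2*u**2 - 4*u*v + 2*u - 1/2, LT = u*v**2.

S(f_1,f_2): lcm = u*v**2. S = 3/2*u**2 + 1/2*u*v - 3*u + 3/2.
  leading term u**2: no divisor's leading term divides it; move 3/2*u**2 to the remainder.
  leading term u*v: no divisor's leading term divides it; move 1/2*u*v to the remainder.
  leading term u: no divisor's leading term divides it; move -3*u to the remainder.
  leading term 1: no divisor's leading term divides it; move 3/2 to the remainder.
  remainder 3/2*u**2 + 1/2*u*v - 3*u + 3/2 ≠ 0; add g_3 = 3/2*u**2 + 1/2*u*v - 3*u + 3/2 to the basis.

S(f_1,g_3): lcm = u**2*v**2. S = -1/3*u*v**3 - 7/2*u**2*v + 2*u*v**2 - u**2 - v**2 + u.
  leading term u*v**3: subtract (1/6*v)·f_1 from -1/3*u*v**3 - 7/2*u**2*v + 2*u*v**2 - u**2 - v**2 + u → -7/2*u**2*v + 5/6*u*v**2 - u**2 - 1/3*u*v - v**2 + u + 1/3*v
  leading term u**2*v: subtract (-7/3*v)·g_3 from -7/2*u**2*v + 5/6*u*v**2 - u**2 - 1/3*u*v - v**2 + u + 1/3*v → 2*u*v**2 - u**2 - 22/3*u*v - v**2 + u + 23/6*v
  leading term u*v**2: subtract (-1)·f_1 from 2*u*v**2 - u**2 - 22/3*u*v - v**2 + u + 23/6*v → -u**2 - 1/3*u*v - v**2 + 3*u + 23/6*v - 2
  leading term u**2: subtract (-2/3)·g_3 from -u**2 - 1/3*u*v - v**2 + 3*u + 23/6*v - 2 → -v**2 + u + 23/6*v - 1
  leading term v**2: no divisor's leading term divides it; move -v**2 to the remainder.
  leading term u: no divisor's leading term divides it; move u to the remainder.
  leading term v: no divisor's leading term divides it; move 23/6*v to the remainder.
  leading term 1: no divisor's leading term divides it; move -1 to the remainder.
  remainder -v**2 + u + 23/6*v - 1 ≠ 0; add g_4 = -v**2 + u + 23/6*v - 1 to the basis.

The other S-polynomials (S(f_2,g_3), S(f_1,g_4), S(f_2,g_4), S(g_3,g_4)) all reduce to 0 modulo the current basis, so we have a Gröbner basis.
Inter-reduce: drop elements whose leading term is divisible by another's, tail-reduce, and make monic.

G = {u**2 + 1/3*u*v - 2*u + 1, v**2 - u - 23/6*v + 1}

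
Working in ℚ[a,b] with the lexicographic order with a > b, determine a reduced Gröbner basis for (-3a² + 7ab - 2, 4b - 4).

f_1 = -3a² + 7ab - 2, LT = a².
f_2 = 4b - 4, LT = b.

The S-polynomials (S(f_1,f_2)) all reduce to 0 modulo the current basis, so we have a Gröbner basis.

G = {a² - 7/3a + ⅔, b - 1}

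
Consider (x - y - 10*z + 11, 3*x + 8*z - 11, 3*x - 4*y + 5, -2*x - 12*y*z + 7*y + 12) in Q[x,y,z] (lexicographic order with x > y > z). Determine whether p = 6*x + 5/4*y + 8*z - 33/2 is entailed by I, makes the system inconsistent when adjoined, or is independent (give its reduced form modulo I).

First compute the reduced Gröbner basis of I by Buchberger's algorithm.
f_1 = x - y - 10*z + 11, LT = x.
f_2 = 3*x + 8*z - 11, LT = x.
f_3 = 3*x - 4*y + 5, LT = x.
f_4 = -2*x - 12*y*z + 7*y + 12, LT = x.

S(f_1,f_2): lcm = x. S = -y - 38/3*z + 44/3.
  leading term y: no divisor's leading term divides it; move -y to the remainder.
  leading term z: no divisor's leading term divides it; move -38/3*z to the remainder.
  leading term 1: no divisor's leading term divides it; move 44/3 to the remainder.
  remainder -y - 38/3*z + 44/3 ≠ 0; add h_5 = -y - 38/3*z + 44/3 to the basis.

S(f_1,f_3): lcm = x. S = 1/3*y - 10*z + 28/3.
  leading term y: subtract (-1/3)·h_5 from 1/3*y - 10*z + 28/3 → -128/9*z + 128/9
  leading term z: no divisor's leading term divides it; move -128/9*z to the remainder.
  leading term 1: no divisor's leading term divides it; move 128/9 to the remainder.
  remainder -128/9*z + 128/9 ≠ 0; add h_6 = -128/9*z + 128/9 to the basis.

The other S-polynomials (S(f_1,f_4), S(f_2,f_3), S(f_2,f_4), S(f_3,f_4), S(f_1,h_5), S(f_2,h_5), S(f_3,h_5), S(f_4,h_5), S(f_1,h_6), S(f_2,h_6), S(f_3,h_6), S(f_4,h_6), S(h_5,h_6)) all reduce to 0 modulo the current basis, so we have a Gröbner basis.
Inter-reduce: drop elements whose leading term is divisible by another's, tail-reduce, and make monic.
Reduced Gröbner basis: {x - 1, y - 2, z - 1}.
Label its elements g_1 = x - 1, g_2 = y - 2, g_3 = z - 1.

Reduce p = 6*x + 5/4*y + 8*z - 33/2 modulo G:
  leading term x: subtract (6)·g_1 from 6*x + 5/4*y + 8*z - 33/2 → 5/4*y + 8*z - 21/2
  leading term y: subtract (5/4)·g_2 from 5/4*y + 8*z - 21/2 → 8*z - 8
  leading term z: subtract (8)·g_3 from 8*z - 8 → 0
  normal form = 0.
Since the normal form is 0, p ∈ I.

6*x + 5/4*y + 8*z - 33/2 lies in I (it reduces to 0).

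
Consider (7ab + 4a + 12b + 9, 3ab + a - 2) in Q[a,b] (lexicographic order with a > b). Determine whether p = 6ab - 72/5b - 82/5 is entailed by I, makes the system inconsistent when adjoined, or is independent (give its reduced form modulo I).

Adjoining 6ab - 72/5b - 82/5 makes the ideal the whole ring: the system is inconsistent.

First compute the reduced Gröbner basis of I by Buchberger's algorithm.
f_1 = 7ab + 4a + 12b + 9, LT = ab.
f_2 = 3ab + a - 2, LT = ab.

S(f_1,f_2): lcm = ab. S = 5/21a + 12/7b + 41/21.
  leading term a: no divisor's leading term divides it; move 5/21a to the remainder.
  leading term b: no divisor's leading term divides it; move 12/7b to the remainder.
  leading term 1: no divisor's leading term divides it; move 41/21 to the remainder.
  remainder 5/21a + 12/7b + 41/21 ≠ 0; add h_3 = 5/21a + 12/7b + 41/21 to the basis.

S(f_1,h_3): lcm = ab. S = 4/7a - 36/5b^2 - 227/35b + 9/7.
  leading term a: subtract (12/5)·h_3 from 4/7a - 36/5b^2 - 227/35b + 9/7 → -36/5b^2 - 53/5b - 17/5
  leading term b^2: no divisor's leading term divides it; move -36/5b^2 to the remainder.
  leading term b: no divisor's leading term divides it; move -53/5b to the remainder.
  leading term 1: no divisor's leading term divides it; move -17/5 to the remainder.
  remainder -36/5b^2 - 53/5b - 17/5 ≠ 0; add h_4 = -36/5b^2 - 53/5b - 17/5 to the basis.

The other S-polynomials (S(f_2,h_3), S(f_1,h_4), S(f_2,h_4), S(h_3,h_4)) all reduce to 0 modulo the current basis, so we have a Gröbner basis.
Inter-reduce: drop elements whose leading term is divisible by another's, tail-reduce, and make monic.
Reduced Gröbner basis: {a + 36/5b + 41/5, b^2 + 53/36b + 17/36}.
Label its elements g_1 = a + 36/5b + 41/5, g_2 = b^2 + 53/36b + 17/36.

Reduce p = 6ab - 72/5b - 82/5 modulo G:
  leading term ab: subtract (6b)·g_1 from 6ab - 72/5b - 82/5 → -216/5b^2 - 318/5b - 82/5
  leading term b^2: subtract (-216/5)·g_2 from -216/5b^2 - 318/5b - 82/5 → 4
  leading term 1: no divisor's leading term divides it; move 4 to the remainder.
  normal form = 4.
The normal form is nonzero, so p ∉ I. Since p minus its normal form lies in I, I + (p) = I + (r) where r = 4; decide whether this ideal is the whole ring.
Here r = 4 is a nonzero constant, hence a unit: 1 ∈ I + (p), the Gröbner basis of I + (p) is {1}, and the enlarged system has no common solution — adjoining p is inconsistent.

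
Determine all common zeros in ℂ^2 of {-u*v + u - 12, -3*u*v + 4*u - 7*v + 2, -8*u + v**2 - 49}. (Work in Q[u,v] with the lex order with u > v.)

Compute a lex Gröbner basis by Buchberger's algorithm.
f_1 = -u*v + u - 12, LT = u*v.
f_2 = -3*u*v + 4*u - 7*v + 2, LT = u*v.
f_3 = -8*u + v**2 - 49, LT = u.

S(f_1,f_2): lcm = u*v. S = 1/3*u - 7/3*v + 38/3.
  leading term u: subtract (-1/24)·f_3 from 1/3*u - 7/3*v + 38/3 → 1/24*v**2 - 7/3*v + 85/8
  leading term v**2: no divisor's leading term divides it; move 1/24*v**2 to the remainder.
  leading term v: no divisor's leading term divides it; move -7/3*v to the remainder.
  leading term 1: no divisor's leading term divides it; move 85/8 to the remainder.
  remainder 1/24*v**2 - 7/3*v + 85/8 ≠ 0; add h_4 = 1/24*v**2 - 7/3*v + 85/8 to the basis.

S(f_1,f_3): lcm = u*v. S = -u + 1/8*v**3 - 49/8*v + 12.
  leading term u: subtract (1/8)·f_3 from -u + 1/8*v**3 - 49/8*v + 12 → 1/8*v**3 - 1/8*v**2 - 49/8*v + 145/8
  leading term v**3: subtract (3*v)·h_4 from 1/8*v**3 - 1/8*v**2 - 49/8*v + 145/8 → 55/8*v**2 - 38*v + 145/8
  leading term v**2: subtract (165)·h_4 from 55/8*v**2 - 38*v + 145/8 → 347*v - 1735
  leading term v: no divisor's leading term divides it; move 347*v to the remainder.
  leading term 1: no divisor's leading term divides it; move -1735 to the remainder.
  remainder 347*v - 1735 ≠ 0; add h_5 = 347*v - 1735 to the basis.

The other S-polynomials (S(f_2,f_3), S(f_1,h_4), S(f_2,h_4), S(f_3,h_4), S(f_1,h_5), S(f_2,h_5), S(f_3,h_5), S(h_4,h_5)) all reduce to 0 modulo the current basis, so we have a Gröbner basis.
Inter-reduce: drop elements whose leading term is divisible by another's, tail-reduce, and make monic.
Reduced Gröbner basis: {u + 3, v - 5}.

From the last basis element, v - 5 = 0, so v takes values in {5}. Each choice, substituted upward through the basis, yields the corresponding point(s) of the solution set.
  v = 5: the earlier basis element becomes u + 3 = 0, giving u = -3 — point (-3, 5).
Each listed point satisfies every original equation (direct substitution).

{(-3, 5)}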